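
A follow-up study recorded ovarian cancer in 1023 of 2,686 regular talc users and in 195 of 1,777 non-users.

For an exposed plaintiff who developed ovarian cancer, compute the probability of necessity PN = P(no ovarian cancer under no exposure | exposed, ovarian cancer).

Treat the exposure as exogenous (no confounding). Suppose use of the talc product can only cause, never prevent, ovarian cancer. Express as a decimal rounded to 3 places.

PN ≈ 0.712

p₁ = P(outcome | exposed) = 1023/2686 = 0.38086
p₀ = P(outcome | unexposed) = 195/1777 = 0.10974
Under exogeneity and monotonicity, PN = (p₁ − p₀) / p₁.
PN = (0.38086 − 0.10974) / 0.38086 = 0.27113 / 0.38086 ≈ 0.7119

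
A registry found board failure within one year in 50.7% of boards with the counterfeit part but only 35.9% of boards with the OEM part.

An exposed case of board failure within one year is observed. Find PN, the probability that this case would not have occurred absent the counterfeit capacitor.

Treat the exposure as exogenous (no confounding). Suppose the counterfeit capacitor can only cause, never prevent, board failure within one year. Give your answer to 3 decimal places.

PN ≈ 0.292

p₁ = 0.507, p₀ = 0.359.
Under exogeneity and monotonicity, PN = (p₁ − p₀) / p₁.
PN = (0.507 − 0.359) / 0.507 = 0.148 / 0.507 ≈ 0.2919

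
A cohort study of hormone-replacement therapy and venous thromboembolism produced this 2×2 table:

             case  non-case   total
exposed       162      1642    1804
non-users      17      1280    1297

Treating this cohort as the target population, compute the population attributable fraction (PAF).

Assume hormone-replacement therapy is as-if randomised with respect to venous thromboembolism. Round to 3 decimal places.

p₁ = P(outcome | exposed) = 162/1804 = 0.0898
p₀ = P(outcome | unexposed) = 17/1297 = 0.013107
Exposure prevalence π = 1804/3101 = 0.58175; overall risk P(Y=1) = 0.057723.
Under exogeneity, PAF = [P(Y=1) − p₀]/P(Y=1).
PAF = (0.057723 − 0.013107) / 0.057723 ≈ 0.7729

PAF ≈ 0.773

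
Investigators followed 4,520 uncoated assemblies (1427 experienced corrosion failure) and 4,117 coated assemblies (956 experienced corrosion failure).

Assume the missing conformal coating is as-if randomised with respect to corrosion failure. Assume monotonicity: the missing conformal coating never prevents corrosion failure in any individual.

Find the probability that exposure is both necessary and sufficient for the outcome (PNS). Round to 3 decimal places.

p₁ = P(outcome | exposed) = 1427/4520 = 0.31571
p₀ = P(outcome | unexposed) = 956/4117 = 0.23221
Under exogeneity and monotonicity, PNS = p₁ − p₀.
PNS = 0.31571 − 0.23221 = 0.0835

PNS ≈ 0.084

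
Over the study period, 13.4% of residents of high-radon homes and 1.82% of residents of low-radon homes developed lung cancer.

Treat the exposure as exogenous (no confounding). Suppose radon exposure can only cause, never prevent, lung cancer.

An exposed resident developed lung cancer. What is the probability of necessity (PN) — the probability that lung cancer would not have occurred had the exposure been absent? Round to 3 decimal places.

p₁ = 0.134, p₀ = 0.0182.
Under exogeneity and monotonicity, PN = (p₁ − p₀) / p₁.
PN = (0.134 − 0.0182) / 0.134 = 0.1158 / 0.134 ≈ 0.8642

PN ≈ 0.864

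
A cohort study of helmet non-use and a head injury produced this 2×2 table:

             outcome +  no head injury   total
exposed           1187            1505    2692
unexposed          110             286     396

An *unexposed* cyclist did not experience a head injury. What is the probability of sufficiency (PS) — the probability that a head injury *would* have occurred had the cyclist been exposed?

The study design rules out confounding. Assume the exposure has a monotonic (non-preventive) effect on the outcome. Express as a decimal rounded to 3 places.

p₁ = P(outcome | exposed) = 1187/2692 = 0.44094
p₀ = P(outcome | unexposed) = 110/396 = 0.27778
Under exogeneity and monotonicity, PS = (p₁ − p₀) / (1 − p₀).
PS = (0.44094 − 0.27778) / (1 − 0.27778) = 0.16316 / 0.72222 ≈ 0.2259

PS ≈ 0.226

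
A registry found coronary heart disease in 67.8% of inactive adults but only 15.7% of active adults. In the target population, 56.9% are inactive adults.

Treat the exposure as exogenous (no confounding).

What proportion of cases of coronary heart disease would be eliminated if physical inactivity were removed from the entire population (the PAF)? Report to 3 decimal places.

PAF ≈ 0.654

p₁ = 0.678, p₀ = 0.157.
Overall risk P(Y=1) = π·p₁ + (1−π)·p₀ = 0.569×0.678 + 0.431×0.157 = 0.45345.
Under exogeneity, PAF = [P(Y=1) − p₀] / P(Y=1).
PAF = (0.45345 − 0.157) / 0.45345 ≈ 0.6538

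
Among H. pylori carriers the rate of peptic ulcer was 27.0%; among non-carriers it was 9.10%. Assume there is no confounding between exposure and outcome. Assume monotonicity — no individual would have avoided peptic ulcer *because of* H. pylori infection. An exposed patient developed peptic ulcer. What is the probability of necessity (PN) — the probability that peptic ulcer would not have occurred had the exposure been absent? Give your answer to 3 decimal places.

PN ≈ 0.663

p₁ = 0.27, p₀ = 0.091.
Under exogeneity and monotonicity, PN = (p₁ − p₀) / p₁.
PN = (0.27 − 0.091) / 0.27 = 0.179 / 0.27 ≈ 0.6630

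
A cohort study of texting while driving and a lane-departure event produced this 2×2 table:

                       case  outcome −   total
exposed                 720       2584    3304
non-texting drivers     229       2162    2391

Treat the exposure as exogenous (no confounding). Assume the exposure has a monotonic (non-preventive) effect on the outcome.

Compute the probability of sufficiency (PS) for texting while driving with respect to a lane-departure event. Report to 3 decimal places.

p₁ = P(outcome | exposed) = 720/3304 = 0.21792
p₀ = P(outcome | unexposed) = 229/2391 = 0.095776
Under exogeneity and monotonicity, PS = (p₁ − p₀) / (1 − p₀).
PS = (0.21792 − 0.095776) / (1 − 0.095776) = 0.12214 / 0.90422 ≈ 0.1351

PS ≈ 0.135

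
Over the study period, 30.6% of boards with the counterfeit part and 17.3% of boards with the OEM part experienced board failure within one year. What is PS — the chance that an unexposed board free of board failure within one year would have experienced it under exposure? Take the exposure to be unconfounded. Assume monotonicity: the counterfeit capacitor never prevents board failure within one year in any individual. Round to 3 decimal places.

p₁ = 0.306, p₀ = 0.173.
Under exogeneity and monotonicity, PS = (p₁ − p₀) / (1 − p₀).
PS = (0.306 − 0.173) / (1 − 0.173) = 0.133 / 0.827 ≈ 0.1608

PS ≈ 0.161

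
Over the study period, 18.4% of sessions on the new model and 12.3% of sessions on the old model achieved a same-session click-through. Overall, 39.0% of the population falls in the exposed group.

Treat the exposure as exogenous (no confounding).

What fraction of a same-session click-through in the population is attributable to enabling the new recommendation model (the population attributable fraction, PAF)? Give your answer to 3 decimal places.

PAF ≈ 0.162

p₁ = 0.184, p₀ = 0.123.
Overall risk P(Y=1) = π·p₁ + (1−π)·p₀ = 0.39×0.184 + 0.61×0.123 = 0.14679.
Under exogeneity, PAF = [P(Y=1) − p₀] / P(Y=1).
PAF = (0.14679 − 0.123) / 0.14679 ≈ 0.1621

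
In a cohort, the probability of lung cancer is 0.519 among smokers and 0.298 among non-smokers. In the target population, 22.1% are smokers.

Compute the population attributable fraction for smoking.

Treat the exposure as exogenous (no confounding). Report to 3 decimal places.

Let p₁ = 0.519, p₀ = 0.298.
Overall risk P(Y=1) = π·p₁ + (1−π)·p₀ = 0.221×0.519 + 0.779×0.298 = 0.34684.
Under exogeneity, PAF = [P(Y=1) − p₀] / P(Y=1).
PAF = (0.34684 − 0.298) / 0.34684 ≈ 0.1408

PAF ≈ 0.141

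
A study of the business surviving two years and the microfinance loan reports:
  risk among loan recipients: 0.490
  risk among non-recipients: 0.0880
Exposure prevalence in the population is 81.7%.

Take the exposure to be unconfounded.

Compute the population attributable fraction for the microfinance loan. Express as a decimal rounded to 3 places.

Let p₁ = 0.49, p₀ = 0.088.
Overall risk P(Y=1) = π·p₁ + (1−π)·p₀ = 0.817×0.49 + 0.183×0.088 = 0.41643.
Under exogeneity, PAF = [P(Y=1) − p₀] / P(Y=1).
PAF = (0.41643 − 0.088) / 0.41643 ≈ 0.7887

PAF ≈ 0.789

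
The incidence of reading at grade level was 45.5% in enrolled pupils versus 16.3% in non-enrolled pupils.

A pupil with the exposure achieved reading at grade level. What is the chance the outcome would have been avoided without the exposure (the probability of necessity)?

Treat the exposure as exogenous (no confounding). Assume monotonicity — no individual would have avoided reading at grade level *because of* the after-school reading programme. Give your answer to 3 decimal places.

PN ≈ 0.642

p₁ = 0.455, p₀ = 0.163.
Under exogeneity and monotonicity, PN = (p₁ − p₀) / p₁.
PN = (0.455 − 0.163) / 0.455 = 0.292 / 0.455 ≈ 0.6418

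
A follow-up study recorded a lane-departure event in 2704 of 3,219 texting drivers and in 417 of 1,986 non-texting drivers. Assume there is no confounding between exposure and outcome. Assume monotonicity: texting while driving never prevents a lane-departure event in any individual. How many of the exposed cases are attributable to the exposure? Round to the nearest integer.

p₁ = P(outcome | exposed) = 2704/3219 = 0.84001
p₀ = P(outcome | unexposed) = 417/1986 = 0.20997
PN = (p₁ − p₀)/p₁ = (0.84001 − 0.20997) / 0.84001 ≈ 0.75004.
Attributable cases ≈ PN × (exposed cases) = 0.75004 × 2704 ≈ 2028.11.

about 2028 cases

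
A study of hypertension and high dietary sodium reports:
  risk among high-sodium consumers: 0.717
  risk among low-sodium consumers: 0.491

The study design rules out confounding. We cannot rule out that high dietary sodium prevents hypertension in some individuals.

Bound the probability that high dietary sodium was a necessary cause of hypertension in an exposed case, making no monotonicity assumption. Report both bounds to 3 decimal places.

Let p₁ = 0.717, p₀ = 0.491.
Under exogeneity alone the bounds on PN are max{0,(p₁−p₀)/p₁} ≤ PN ≤ min{1,(1−p₀)/p₁}.
  lower = (p₁ − p₀)/p₁ = 0.226 / 0.717 ≈ 0.3152
  upper = min{1, (1 − p₀)/p₁} = 0.509 / 0.717 ≈ 0.7099

0.315 ≤ PN ≤ 0.710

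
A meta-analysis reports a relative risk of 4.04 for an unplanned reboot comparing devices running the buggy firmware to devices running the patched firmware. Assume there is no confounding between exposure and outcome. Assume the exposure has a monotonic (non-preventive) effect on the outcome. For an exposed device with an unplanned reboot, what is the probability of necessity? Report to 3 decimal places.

PN ≈ 0.752

Under exogeneity and monotonicity, PN = (RR − 1) / RR = 1 − 1/RR.
PN = (4.04 − 1) / 4.04 = 3.04 / 4.04 ≈ 0.7525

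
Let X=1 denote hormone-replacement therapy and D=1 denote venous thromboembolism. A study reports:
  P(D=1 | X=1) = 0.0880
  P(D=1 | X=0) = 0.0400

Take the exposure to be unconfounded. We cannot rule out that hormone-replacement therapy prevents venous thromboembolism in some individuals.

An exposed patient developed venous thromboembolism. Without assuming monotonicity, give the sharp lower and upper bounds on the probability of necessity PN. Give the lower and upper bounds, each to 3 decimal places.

Let p₁ = 0.088, p₀ = 0.04.
Under exogeneity alone the bounds on PN are max{0,(p₁−p₀)/p₁} ≤ PN ≤ min{1,(1−p₀)/p₁}.
  lower = (p₁ − p₀)/p₁ = 0.048 / 0.088 ≈ 0.5455
  upper = min{1, (1 − p₀)/p₁} = 0.96 / 0.088 ≈ 10.9091 → capped at 1

0.545 ≤ PN ≤ 1.000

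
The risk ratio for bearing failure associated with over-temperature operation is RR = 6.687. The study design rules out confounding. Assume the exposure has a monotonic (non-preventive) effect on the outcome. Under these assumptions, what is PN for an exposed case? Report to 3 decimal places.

Under exogeneity and monotonicity, PN = (RR − 1) / RR = 1 − 1/RR.
PN = (6.687 − 1) / 6.687 = 5.687 / 6.687 ≈ 0.8505

PN ≈ 0.850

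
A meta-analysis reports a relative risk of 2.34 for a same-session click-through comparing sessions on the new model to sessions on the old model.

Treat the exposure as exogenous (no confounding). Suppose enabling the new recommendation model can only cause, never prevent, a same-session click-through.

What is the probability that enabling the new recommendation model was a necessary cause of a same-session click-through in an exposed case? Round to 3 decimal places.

PN ≈ 0.573

Under exogeneity and monotonicity, PN = (RR − 1) / RR = 1 − 1/RR.
PN = (2.34 − 1) / 2.34 = 1.34 / 2.34 ≈ 0.5726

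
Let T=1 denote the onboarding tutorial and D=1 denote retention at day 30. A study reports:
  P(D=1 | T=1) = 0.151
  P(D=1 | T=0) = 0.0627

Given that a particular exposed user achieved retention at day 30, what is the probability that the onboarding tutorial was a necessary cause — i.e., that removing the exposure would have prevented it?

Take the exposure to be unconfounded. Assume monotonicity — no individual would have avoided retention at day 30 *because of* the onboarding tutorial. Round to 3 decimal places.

PN ≈ 0.585

Let p₁ = 0.151, p₀ = 0.0627.
Under exogeneity and monotonicity, PN = (p₁ − p₀) / p₁.
PN = (0.151 − 0.0627) / 0.151 = 0.0883 / 0.151 ≈ 0.5848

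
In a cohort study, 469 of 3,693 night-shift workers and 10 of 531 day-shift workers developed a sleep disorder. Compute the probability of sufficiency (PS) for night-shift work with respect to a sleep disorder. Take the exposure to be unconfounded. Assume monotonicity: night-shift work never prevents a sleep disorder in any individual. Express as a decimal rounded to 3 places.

PS ≈ 0.110

p₁ = P(outcome | exposed) = 469/3693 = 0.127
p₀ = P(outcome | unexposed) = 10/531 = 0.018832
Under exogeneity and monotonicity, PS = (p₁ − p₀) / (1 − p₀).
PS = (0.127 − 0.018832) / (1 − 0.018832) = 0.10816 / 0.98117 ≈ 0.1102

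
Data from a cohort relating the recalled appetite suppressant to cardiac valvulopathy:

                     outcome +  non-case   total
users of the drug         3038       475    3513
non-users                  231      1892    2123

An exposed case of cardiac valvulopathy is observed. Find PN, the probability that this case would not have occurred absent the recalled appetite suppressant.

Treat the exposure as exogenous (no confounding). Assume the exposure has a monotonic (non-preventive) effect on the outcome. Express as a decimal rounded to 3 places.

p₁ = P(outcome | exposed) = 3038/3513 = 0.86479
p₀ = P(outcome | unexposed) = 231/2123 = 0.10881
Under exogeneity and monotonicity, PN = (p₁ − p₀)/p₁.
PN = (0.86479 − 0.10881) / 0.86479 ≈ 0.8742

PN ≈ 0.874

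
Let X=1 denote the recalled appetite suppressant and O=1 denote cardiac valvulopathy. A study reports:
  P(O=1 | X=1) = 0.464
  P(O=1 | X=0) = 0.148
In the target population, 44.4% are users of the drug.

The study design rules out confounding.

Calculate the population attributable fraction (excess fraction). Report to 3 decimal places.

PAF ≈ 0.487

Let p₁ = 0.464, p₀ = 0.148.
Overall risk P(Y=1) = π·p₁ + (1−π)·p₀ = 0.444×0.464 + 0.556×0.148 = 0.2883.
Under exogeneity, PAF = [P(Y=1) − p₀] / P(Y=1).
PAF = (0.2883 − 0.148) / 0.2883 ≈ 0.4867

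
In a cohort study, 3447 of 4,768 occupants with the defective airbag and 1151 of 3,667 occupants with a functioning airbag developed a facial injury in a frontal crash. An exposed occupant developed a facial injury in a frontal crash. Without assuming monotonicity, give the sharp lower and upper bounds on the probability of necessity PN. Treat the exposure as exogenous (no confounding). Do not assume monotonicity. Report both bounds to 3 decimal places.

0.566 ≤ PN ≤ 0.949

p₁ = P(outcome | exposed) = 3447/4768 = 0.72294
p₀ = P(outcome | unexposed) = 1151/3667 = 0.31388
Under exogeneity alone the bounds on PN are max{0,(p₁−p₀)/p₁} ≤ PN ≤ min{1,(1−p₀)/p₁}.
  lower = (p₁ − p₀)/p₁ = 0.40906 / 0.72294 ≈ 0.5658
  upper = min{1, (1 − p₀)/p₁} = 0.68612 / 0.72294 ≈ 0.9491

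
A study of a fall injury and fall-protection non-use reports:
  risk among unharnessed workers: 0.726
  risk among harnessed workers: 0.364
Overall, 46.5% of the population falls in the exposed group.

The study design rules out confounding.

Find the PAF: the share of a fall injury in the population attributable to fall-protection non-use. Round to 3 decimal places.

Let p₁ = 0.726, p₀ = 0.364.
Overall risk P(Y=1) = π·p₁ + (1−π)·p₀ = 0.465×0.726 + 0.535×0.364 = 0.53233.
Under exogeneity, PAF = [P(Y=1) − p₀] / P(Y=1).
PAF = (0.53233 − 0.364) / 0.53233 ≈ 0.3162

PAF ≈ 0.316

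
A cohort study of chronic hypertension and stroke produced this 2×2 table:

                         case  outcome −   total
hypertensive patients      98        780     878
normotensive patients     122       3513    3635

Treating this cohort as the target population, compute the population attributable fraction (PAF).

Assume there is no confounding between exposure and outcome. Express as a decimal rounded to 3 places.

p₁ = P(outcome | exposed) = 98/878 = 0.11162
p₀ = P(outcome | unexposed) = 122/3635 = 0.033563
Exposure prevalence π = 878/4513 = 0.19455; overall risk P(Y=1) = 0.048748.
Under exogeneity, PAF = [P(Y=1) − p₀]/P(Y=1).
PAF = (0.048748 − 0.033563) / 0.048748 ≈ 0.3115

PAF ≈ 0.312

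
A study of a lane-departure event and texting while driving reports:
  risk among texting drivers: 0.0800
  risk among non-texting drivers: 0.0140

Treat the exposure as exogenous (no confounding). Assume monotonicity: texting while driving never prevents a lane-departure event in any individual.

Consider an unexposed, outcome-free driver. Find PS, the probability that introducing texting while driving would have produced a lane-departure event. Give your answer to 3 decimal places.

PS ≈ 0.067

Let p₁ = 0.08, p₀ = 0.014.
Under exogeneity and monotonicity, PS = (p₁ − p₀) / (1 − p₀).
PS = (0.08 − 0.014) / (1 − 0.014) = 0.066 / 0.986 ≈ 0.0669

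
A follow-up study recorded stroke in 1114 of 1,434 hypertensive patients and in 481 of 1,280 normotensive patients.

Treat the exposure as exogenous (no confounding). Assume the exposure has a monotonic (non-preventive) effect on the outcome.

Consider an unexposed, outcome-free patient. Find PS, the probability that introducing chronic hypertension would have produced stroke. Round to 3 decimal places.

PS ≈ 0.643

p₁ = P(outcome | exposed) = 1114/1434 = 0.77685
p₀ = P(outcome | unexposed) = 481/1280 = 0.37578
Under exogeneity and monotonicity, PS = (p₁ − p₀) / (1 − p₀).
PS = (0.77685 − 0.37578) / (1 − 0.37578) = 0.40107 / 0.62422 ≈ 0.6425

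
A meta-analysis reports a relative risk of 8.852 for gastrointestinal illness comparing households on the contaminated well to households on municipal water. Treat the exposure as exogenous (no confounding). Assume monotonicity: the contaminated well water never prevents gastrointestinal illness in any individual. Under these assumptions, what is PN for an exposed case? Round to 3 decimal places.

Under exogeneity and monotonicity, PN = (RR − 1) / RR = 1 − 1/RR.
PN = (8.852 − 1) / 8.852 = 7.852 / 8.852 ≈ 0.8870

PN ≈ 0.887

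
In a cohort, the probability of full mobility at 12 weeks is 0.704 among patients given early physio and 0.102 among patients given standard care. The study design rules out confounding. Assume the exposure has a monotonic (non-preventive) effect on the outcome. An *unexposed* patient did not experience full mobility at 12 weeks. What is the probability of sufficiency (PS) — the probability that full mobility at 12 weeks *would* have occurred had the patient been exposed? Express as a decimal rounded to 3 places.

Let p₁ = 0.704, p₀ = 0.102.
Under exogeneity and monotonicity, PS = (p₁ − p₀) / (1 − p₀).
PS = (0.704 − 0.102) / (1 − 0.102) = 0.602 / 0.898 ≈ 0.6704

PS ≈ 0.670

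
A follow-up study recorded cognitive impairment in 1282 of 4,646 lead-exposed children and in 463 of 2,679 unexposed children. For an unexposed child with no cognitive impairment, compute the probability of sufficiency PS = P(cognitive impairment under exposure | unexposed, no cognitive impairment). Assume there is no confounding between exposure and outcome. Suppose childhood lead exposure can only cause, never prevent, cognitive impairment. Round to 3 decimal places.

p₁ = P(outcome | exposed) = 1282/4646 = 0.27594
p₀ = P(outcome | unexposed) = 463/2679 = 0.17283
Under exogeneity and monotonicity, PS = (p₁ − p₀) / (1 − p₀).
PS = (0.27594 − 0.17283) / (1 − 0.17283) = 0.10311 / 0.82717 ≈ 0.1247

PS ≈ 0.125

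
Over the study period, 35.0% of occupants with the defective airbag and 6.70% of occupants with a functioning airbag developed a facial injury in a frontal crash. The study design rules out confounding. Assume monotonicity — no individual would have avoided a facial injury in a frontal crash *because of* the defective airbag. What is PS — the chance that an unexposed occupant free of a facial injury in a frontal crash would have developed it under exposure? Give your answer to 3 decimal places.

p₁ = 0.35, p₀ = 0.067.
Under exogeneity and monotonicity, PS = (p₁ − p₀) / (1 − p₀).
PS = (0.35 − 0.067) / (1 − 0.067) = 0.283 / 0.933 ≈ 0.3033

PS ≈ 0.303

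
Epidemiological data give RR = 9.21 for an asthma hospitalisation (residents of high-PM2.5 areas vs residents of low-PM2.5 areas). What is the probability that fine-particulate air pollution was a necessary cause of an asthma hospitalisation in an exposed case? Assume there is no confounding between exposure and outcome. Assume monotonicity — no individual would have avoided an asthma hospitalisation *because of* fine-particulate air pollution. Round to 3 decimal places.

PN ≈ 0.891

Under exogeneity and monotonicity, PN = (RR − 1) / RR = 1 − 1/RR.
PN = (9.21 − 1) / 9.21 = 8.21 / 9.21 ≈ 0.8914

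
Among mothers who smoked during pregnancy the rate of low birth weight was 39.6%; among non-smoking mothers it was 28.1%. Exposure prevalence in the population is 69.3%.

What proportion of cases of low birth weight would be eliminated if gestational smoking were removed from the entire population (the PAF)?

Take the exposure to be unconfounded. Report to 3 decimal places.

PAF ≈ 0.221

p₁ = 0.396, p₀ = 0.281.
Overall risk P(Y=1) = π·p₁ + (1−π)·p₀ = 0.693×0.396 + 0.307×0.281 = 0.3607.
Under exogeneity, PAF = [P(Y=1) − p₀] / P(Y=1).
PAF = (0.3607 − 0.281) / 0.3607 ≈ 0.2209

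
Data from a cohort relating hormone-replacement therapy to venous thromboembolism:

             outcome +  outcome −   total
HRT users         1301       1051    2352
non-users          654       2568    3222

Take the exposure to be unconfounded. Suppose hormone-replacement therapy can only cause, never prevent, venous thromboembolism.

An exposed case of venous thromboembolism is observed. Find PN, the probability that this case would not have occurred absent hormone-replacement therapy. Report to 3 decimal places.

p₁ = P(outcome | exposed) = 1301/2352 = 0.55315
p₀ = P(outcome | unexposed) = 654/3222 = 0.20298
Under exogeneity and monotonicity, PN = (p₁ − p₀) / p₁.
PN = (0.55315 − 0.20298) / 0.55315 = 0.35017 / 0.55315 ≈ 0.6330

PN ≈ 0.633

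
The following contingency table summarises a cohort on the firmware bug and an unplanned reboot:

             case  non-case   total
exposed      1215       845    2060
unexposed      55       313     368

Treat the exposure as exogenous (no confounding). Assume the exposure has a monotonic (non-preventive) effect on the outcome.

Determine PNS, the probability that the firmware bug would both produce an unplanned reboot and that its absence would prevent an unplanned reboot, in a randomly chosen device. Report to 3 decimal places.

PNS ≈ 0.440

p₁ = P(outcome | exposed) = 1215/2060 = 0.58981
p₀ = P(outcome | unexposed) = 55/368 = 0.14946
Under exogeneity and monotonicity, PNS = p₁ − p₀.
PNS = 0.58981 − 0.14946 = 0.44035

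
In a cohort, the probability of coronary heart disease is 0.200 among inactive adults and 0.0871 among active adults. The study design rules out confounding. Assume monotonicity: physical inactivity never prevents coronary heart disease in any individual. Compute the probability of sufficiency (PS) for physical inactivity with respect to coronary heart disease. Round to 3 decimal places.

Let p₁ = 0.2, p₀ = 0.0871.
Under exogeneity and monotonicity, PS = (p₁ − p₀) / (1 − p₀).
PS = (0.2 − 0.0871) / (1 − 0.0871) = 0.1129 / 0.9129 ≈ 0.1237

PS ≈ 0.124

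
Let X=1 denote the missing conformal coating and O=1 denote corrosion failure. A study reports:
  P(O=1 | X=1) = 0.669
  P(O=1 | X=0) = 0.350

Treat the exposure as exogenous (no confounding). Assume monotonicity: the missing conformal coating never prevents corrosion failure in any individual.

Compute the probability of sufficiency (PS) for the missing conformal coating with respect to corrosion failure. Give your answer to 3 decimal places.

Let p₁ = 0.669, p₀ = 0.35.
Under exogeneity and monotonicity, PS = (p₁ − p₀) / (1 − p₀).
PS = (0.669 − 0.35) / (1 − 0.35) = 0.319 / 0.65 ≈ 0.4908

PS ≈ 0.491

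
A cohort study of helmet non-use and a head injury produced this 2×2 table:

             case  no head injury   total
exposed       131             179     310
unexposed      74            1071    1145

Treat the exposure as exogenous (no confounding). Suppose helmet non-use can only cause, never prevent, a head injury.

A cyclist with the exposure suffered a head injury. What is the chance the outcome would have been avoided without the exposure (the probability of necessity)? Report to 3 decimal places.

p₁ = P(outcome | exposed) = 131/310 = 0.42258
p₀ = P(outcome | unexposed) = 74/1145 = 0.064629
Under exogeneity and monotonicity, PN = (p₁ − p₀)/p₁.
PN = (0.42258 − 0.064629) / 0.42258 ≈ 0.8471

PN ≈ 0.847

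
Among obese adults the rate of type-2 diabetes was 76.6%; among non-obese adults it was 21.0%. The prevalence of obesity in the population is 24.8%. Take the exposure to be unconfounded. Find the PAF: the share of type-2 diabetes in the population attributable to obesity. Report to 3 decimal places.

PAF ≈ 0.396

p₁ = 0.766, p₀ = 0.21.
Overall risk P(Y=1) = π·p₁ + (1−π)·p₀ = 0.248×0.766 + 0.752×0.21 = 0.34789.
Under exogeneity, PAF = [P(Y=1) − p₀] / P(Y=1).
PAF = (0.34789 − 0.21) / 0.34789 ≈ 0.3964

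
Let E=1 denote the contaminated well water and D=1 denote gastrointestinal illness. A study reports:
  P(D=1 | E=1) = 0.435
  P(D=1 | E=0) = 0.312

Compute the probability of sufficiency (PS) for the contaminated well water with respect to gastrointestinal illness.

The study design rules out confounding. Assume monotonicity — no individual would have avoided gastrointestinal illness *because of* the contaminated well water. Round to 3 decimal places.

Let p₁ = 0.435, p₀ = 0.312.
Under exogeneity and monotonicity, PS = (p₁ − p₀) / (1 − p₀).
PS = (0.435 − 0.312) / (1 − 0.312) = 0.123 / 0.688 ≈ 0.1788

PS ≈ 0.179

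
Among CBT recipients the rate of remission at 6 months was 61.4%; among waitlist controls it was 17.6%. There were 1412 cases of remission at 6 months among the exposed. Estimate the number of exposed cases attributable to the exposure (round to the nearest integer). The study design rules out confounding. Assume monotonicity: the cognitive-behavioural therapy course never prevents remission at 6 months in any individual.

p₁ = 0.614, p₀ = 0.176.
PN = (p₁ − p₀)/p₁ = (0.614 − 0.176) / 0.614 ≈ 0.71336.
Attributable cases ≈ PN × (exposed cases) = 0.71336 × 1412 ≈ 1007.26.

about 1007 cases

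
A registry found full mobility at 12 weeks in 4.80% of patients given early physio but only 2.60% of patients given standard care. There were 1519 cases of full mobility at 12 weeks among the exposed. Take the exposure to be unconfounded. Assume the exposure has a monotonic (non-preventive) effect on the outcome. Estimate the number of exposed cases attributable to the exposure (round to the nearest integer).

about 696 cases

p₁ = 0.048, p₀ = 0.026.
PN = (p₁ − p₀)/p₁ = (0.048 − 0.026) / 0.048 ≈ 0.45833.
Attributable cases ≈ PN × (exposed cases) = 0.45833 × 1519 ≈ 696.21.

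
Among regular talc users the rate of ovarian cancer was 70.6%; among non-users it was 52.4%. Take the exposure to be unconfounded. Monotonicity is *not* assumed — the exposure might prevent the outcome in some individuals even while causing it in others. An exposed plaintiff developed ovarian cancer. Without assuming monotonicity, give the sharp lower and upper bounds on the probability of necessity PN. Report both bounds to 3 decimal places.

0.258 ≤ PN ≤ 0.674

p₁ = 0.706, p₀ = 0.524.
Under exogeneity alone the bounds on PN are max{0,(p₁−p₀)/p₁} ≤ PN ≤ min{1,(1−p₀)/p₁}.
  lower = (p₁ − p₀)/p₁ = 0.182 / 0.706 ≈ 0.2578
  upper = min{1, (1 − p₀)/p₁} = 0.476 / 0.706 ≈ 0.6742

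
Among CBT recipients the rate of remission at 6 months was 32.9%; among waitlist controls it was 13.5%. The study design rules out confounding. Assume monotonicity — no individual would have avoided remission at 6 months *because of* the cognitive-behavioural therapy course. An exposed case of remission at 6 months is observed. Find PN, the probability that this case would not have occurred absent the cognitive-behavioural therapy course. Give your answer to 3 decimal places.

PN ≈ 0.590

p₁ = 0.329, p₀ = 0.135.
Under exogeneity and monotonicity, PN = (p₁ − p₀) / p₁.
PN = (0.329 − 0.135) / 0.329 = 0.194 / 0.329 ≈ 0.5897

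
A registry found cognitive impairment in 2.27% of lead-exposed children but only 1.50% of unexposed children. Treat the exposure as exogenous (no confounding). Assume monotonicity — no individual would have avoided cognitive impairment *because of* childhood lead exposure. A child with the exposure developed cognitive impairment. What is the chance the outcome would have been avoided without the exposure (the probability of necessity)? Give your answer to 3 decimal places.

PN ≈ 0.339

p₁ = 0.0227, p₀ = 0.015.
Under exogeneity and monotonicity, PN = (p₁ − p₀) / p₁.
PN = (0.0227 − 0.015) / 0.0227 = 0.0077 / 0.0227 ≈ 0.3392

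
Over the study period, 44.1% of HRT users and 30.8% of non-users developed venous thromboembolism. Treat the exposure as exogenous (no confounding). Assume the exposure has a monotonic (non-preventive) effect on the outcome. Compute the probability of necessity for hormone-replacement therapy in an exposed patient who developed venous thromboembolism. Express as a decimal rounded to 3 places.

PN ≈ 0.302

p₁ = 0.441, p₀ = 0.308.
Under exogeneity and monotonicity, PN = (p₁ − p₀) / p₁.
PN = (0.441 − 0.308) / 0.441 = 0.133 / 0.441 ≈ 0.3016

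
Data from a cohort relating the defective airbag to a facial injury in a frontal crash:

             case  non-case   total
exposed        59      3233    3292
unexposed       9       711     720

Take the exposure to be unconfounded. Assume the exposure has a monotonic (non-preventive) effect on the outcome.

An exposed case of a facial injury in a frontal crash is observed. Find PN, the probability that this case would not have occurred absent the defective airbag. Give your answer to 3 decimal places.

p₁ = P(outcome | exposed) = 59/3292 = 0.017922
p₀ = P(outcome | unexposed) = 9/720 = 0.0125
Under exogeneity and monotonicity, PN = (p₁ − p₀)/p₁.
PN = (0.017922 − 0.0125) / 0.017922 ≈ 0.3025

PN ≈ 0.303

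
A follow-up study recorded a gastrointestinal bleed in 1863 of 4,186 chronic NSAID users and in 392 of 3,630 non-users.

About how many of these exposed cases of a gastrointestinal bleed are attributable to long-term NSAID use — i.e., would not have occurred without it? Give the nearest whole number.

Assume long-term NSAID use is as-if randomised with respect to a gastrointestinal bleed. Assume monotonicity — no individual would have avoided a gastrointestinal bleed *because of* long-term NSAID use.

p₁ = P(outcome | exposed) = 1863/4186 = 0.44505
p₀ = P(outcome | unexposed) = 392/3630 = 0.10799
PN = (p₁ − p₀)/p₁ = (0.44505 − 0.10799) / 0.44505 ≈ 0.75736.
Attributable cases ≈ PN × (exposed cases) = 0.75736 × 1863 ≈ 1410.96.

about 1411 cases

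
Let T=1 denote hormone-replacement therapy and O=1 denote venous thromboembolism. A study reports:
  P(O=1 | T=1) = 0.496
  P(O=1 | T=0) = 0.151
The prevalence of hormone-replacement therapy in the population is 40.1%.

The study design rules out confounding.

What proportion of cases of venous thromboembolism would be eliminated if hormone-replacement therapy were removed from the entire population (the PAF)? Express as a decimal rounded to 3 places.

Let p₁ = 0.496, p₀ = 0.151.
Overall risk P(Y=1) = π·p₁ + (1−π)·p₀ = 0.401×0.496 + 0.599×0.151 = 0.28935.
Under exogeneity, PAF = [P(Y=1) − p₀] / P(Y=1).
PAF = (0.28935 − 0.151) / 0.28935 ≈ 0.4781

PAF ≈ 0.478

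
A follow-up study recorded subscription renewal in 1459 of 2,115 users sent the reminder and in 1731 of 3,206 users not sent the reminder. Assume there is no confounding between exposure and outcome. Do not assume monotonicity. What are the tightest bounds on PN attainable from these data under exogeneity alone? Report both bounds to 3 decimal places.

p₁ = P(outcome | exposed) = 1459/2115 = 0.68983
p₀ = P(outcome | unexposed) = 1731/3206 = 0.53993
Under exogeneity alone the bounds on PN are max{0,(p₁−p₀)/p₁} ≤ PN ≤ min{1,(1−p₀)/p₁}.
  lower = (p₁ − p₀)/p₁ = 0.14991 / 0.68983 ≈ 0.2173
  upper = min{1, (1 − p₀)/p₁} = 0.46007 / 0.68983 ≈ 0.6669

0.217 ≤ PN ≤ 0.667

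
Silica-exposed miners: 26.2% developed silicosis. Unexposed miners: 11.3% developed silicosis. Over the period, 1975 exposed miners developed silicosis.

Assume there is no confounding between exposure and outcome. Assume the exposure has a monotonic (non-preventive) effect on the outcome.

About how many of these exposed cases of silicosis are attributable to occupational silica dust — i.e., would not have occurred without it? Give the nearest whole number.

about 1123 cases

p₁ = 0.262, p₀ = 0.113.
PN = (p₁ − p₀)/p₁ = (0.262 − 0.113) / 0.262 ≈ 0.56870.
Attributable cases ≈ PN × (exposed cases) = 0.56870 × 1975 ≈ 1123.19.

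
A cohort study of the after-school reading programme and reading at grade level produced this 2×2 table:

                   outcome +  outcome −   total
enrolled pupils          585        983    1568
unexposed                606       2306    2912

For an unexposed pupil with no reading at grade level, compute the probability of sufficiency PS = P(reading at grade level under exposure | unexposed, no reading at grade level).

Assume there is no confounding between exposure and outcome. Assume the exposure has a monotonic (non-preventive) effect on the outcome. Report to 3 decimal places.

PS ≈ 0.208

p₁ = P(outcome | exposed) = 585/1568 = 0.37309
p₀ = P(outcome | unexposed) = 606/2912 = 0.2081
Under exogeneity and monotonicity, PS = (p₁ − p₀)/(1 − p₀).
PS = (0.37309 − 0.2081) / 0.7919 ≈ 0.2083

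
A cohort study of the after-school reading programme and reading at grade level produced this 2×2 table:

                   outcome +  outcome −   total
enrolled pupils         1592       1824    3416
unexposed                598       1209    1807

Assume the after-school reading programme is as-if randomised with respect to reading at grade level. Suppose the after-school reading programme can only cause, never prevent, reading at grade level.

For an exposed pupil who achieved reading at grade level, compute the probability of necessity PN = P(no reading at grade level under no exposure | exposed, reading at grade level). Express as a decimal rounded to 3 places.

PN ≈ 0.290

p₁ = P(outcome | exposed) = 1592/3416 = 0.46604
p₀ = P(outcome | unexposed) = 598/1807 = 0.33094
Under exogeneity and monotonicity, PN = (p₁ − p₀)/p₁.
PN = (0.46604 − 0.33094) / 0.46604 ≈ 0.2899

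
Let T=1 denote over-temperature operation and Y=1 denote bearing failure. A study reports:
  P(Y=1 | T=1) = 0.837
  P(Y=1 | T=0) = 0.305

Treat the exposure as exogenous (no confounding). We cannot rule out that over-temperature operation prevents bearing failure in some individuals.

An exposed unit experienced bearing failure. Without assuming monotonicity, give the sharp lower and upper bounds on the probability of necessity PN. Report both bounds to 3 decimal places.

0.636 ≤ PN ≤ 0.830

Let p₁ = 0.837, p₀ = 0.305.
Under exogeneity alone the bounds on PN are max{0,(p₁−p₀)/p₁} ≤ PN ≤ min{1,(1−p₀)/p₁}.
  lower = (p₁ − p₀)/p₁ = 0.532 / 0.837 ≈ 0.6356
  upper = min{1, (1 − p₀)/p₁} = 0.695 / 0.837 ≈ 0.8303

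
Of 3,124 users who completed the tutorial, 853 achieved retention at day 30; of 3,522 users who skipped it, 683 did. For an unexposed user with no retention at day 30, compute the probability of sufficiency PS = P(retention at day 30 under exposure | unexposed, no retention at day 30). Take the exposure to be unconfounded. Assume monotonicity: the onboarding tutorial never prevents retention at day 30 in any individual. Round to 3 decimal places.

PS ≈ 0.098

p₁ = P(outcome | exposed) = 853/3124 = 0.27305
p₀ = P(outcome | unexposed) = 683/3522 = 0.19392
Under exogeneity and monotonicity, PS = (p₁ − p₀) / (1 − p₀).
PS = (0.27305 − 0.19392) / (1 − 0.19392) = 0.079123 / 0.80608 ≈ 0.0982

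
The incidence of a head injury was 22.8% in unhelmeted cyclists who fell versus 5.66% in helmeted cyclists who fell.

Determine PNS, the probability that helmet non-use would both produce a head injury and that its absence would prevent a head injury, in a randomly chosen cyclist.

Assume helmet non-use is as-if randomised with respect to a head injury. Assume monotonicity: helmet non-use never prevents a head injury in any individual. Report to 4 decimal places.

p₁ = 0.228, p₀ = 0.0566.
Under exogeneity and monotonicity, PNS = p₁ − p₀.
PNS = 0.228 − 0.0566 = 0.1714

PNS ≈ 0.1714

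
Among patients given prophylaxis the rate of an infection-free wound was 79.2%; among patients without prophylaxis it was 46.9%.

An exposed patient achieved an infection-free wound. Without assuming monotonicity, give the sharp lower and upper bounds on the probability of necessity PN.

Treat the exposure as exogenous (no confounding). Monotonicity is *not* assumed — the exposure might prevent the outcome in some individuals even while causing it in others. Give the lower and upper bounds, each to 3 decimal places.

p₁ = 0.792, p₀ = 0.469.
Under exogeneity alone the bounds on PN are max{0,(p₁−p₀)/p₁} ≤ PN ≤ min{1,(1−p₀)/p₁}.
  lower = (p₁ − p₀)/p₁ = 0.323 / 0.792 ≈ 0.4078
  upper = min{1, (1 − p₀)/p₁} = 0.531 / 0.792 ≈ 0.6705

0.408 ≤ PN ≤ 0.670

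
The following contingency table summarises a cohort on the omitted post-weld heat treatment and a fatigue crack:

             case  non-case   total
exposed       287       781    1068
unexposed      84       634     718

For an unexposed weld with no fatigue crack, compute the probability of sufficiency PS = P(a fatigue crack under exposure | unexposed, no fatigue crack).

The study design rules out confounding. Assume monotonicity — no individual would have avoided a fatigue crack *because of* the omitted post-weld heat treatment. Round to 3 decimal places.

p₁ = P(outcome | exposed) = 287/1068 = 0.26873
p₀ = P(outcome | unexposed) = 84/718 = 0.11699
Under exogeneity and monotonicity, PS = (p₁ − p₀)/(1 − p₀).
PS = (0.26873 − 0.11699) / 0.88301 ≈ 0.1718

PS ≈ 0.172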